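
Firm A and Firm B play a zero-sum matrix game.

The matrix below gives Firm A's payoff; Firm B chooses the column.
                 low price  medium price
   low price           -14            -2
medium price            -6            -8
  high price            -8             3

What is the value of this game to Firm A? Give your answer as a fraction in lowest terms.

Row low price is strictly dominated by row high price, so Firm A never plays it.
The remaining 2×2 game on (medium price, high price) × (low price, medium price) has no saddle point. Let Firm A play medium price with probability p; indifference gives −6p − 8(1−p) = −8p + 3(1−p), so p = 11/13.
Similarly Firm B's optimal q on low price is 11/13, and the value is -6·(11/13) + (-8)·(2/13) = -82/13.

-82/13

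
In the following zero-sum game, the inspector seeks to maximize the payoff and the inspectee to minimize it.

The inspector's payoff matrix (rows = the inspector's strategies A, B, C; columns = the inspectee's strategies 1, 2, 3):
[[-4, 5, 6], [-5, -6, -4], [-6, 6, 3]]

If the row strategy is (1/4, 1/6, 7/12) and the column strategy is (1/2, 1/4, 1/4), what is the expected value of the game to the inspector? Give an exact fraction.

-13/12

Against (1/2, 1/4, 1/4), each row's expected payoff is A: 3/4; B: -5; C: -3/4.
Taking the (1/4, 1/6, 7/12)-weighted average: (1/4)·(3/4) + (1/6)·(-5) + (7/12)·(-3/4) = -13/12.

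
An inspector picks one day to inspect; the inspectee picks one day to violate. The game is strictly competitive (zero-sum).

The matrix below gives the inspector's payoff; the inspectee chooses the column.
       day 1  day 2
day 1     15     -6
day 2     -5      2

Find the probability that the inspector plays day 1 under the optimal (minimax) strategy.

Row minima are -6 and -5, so the inspector's maximin is -5; column maxima are 15 and 2, so the inspectee's minimax is 2. These differ, so the equilibrium is in mixed strategies.
Let the inspector play day 1 with probability p. The inspectee is indifferent when 15p − 5(1−p) = −6p + 2(1−p), giving p = 1/4.

1/4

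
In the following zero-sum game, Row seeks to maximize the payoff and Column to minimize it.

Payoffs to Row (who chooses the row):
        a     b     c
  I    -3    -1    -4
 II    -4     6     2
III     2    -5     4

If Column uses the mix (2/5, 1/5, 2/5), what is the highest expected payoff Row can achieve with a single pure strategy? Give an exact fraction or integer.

7/5

I: (-3)·(2/5) + (-1)·(1/5) + (-4)·(2/5) = -3.
II: (-4)·(2/5) + (6)·(1/5) + (2)·(2/5) = 2/5.
III: (2)·(2/5) + (-5)·(1/5) + (4)·(2/5) = 7/5.
The best pure response is III with expected payoff 7/5.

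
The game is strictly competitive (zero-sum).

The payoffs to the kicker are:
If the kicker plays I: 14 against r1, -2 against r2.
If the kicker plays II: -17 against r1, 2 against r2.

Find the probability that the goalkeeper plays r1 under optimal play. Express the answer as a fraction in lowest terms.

4/35

Row minima are -2 and -17, so the kicker's maximin is -2; column maxima are 14 and 2, so the goalkeeper's minimax is 2. These differ, so the equilibrium is in mixed strategies.
Let the goalkeeper play r1 with probability q. The kicker is indifferent when 14q − 2(1−q) = −17q + 2(1−q), giving q = 4/35.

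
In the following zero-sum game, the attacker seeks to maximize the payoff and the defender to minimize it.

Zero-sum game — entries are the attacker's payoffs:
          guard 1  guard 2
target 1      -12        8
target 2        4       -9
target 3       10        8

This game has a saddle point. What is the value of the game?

8

Row minima: -12, -9, 8 → the attacker's maximin is 8.
Column maxima: 10, 8 → the defender's minimax is 8.
They coincide at (target 3, guard 2), so the value is 8.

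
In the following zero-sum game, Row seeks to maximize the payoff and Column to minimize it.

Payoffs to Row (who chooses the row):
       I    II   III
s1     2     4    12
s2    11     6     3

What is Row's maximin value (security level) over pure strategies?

3

The worst-case payoff for each row is s1: 2, s2: 3.
The best of these is 3.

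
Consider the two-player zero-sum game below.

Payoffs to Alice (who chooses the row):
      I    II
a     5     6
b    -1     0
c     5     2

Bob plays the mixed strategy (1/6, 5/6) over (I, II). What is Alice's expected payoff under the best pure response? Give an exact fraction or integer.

a: (5)·(1/6) + (6)·(5/6) = 35/6.
b: (-1)·(1/6) + (0)·(5/6) = -1/6.
c: (5)·(1/6) + (2)·(5/6) = 5/2.
The best pure response is a with expected payoff 35/6.

35/6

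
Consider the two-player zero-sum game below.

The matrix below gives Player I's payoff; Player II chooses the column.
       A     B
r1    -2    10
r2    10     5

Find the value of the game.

Row minima are -2 and 5, so Player I's maximin is 5; column maxima are 10 and 10, so Player II's minimax is 10. These differ, so the equilibrium is in mixed strategies.
Let Player I play r1 with probability p. Player II is indifferent when −2p + 10(1−p) = 10p + 5(1−p), giving p = 5/17.
Let Player II play A with probability q. Player I is indifferent when −2q + 10(1−q) = 10q + 5(1−q), giving q = 5/17.
The value is -2·(5/17) + (10)·(12/17) = 110/17.

110/17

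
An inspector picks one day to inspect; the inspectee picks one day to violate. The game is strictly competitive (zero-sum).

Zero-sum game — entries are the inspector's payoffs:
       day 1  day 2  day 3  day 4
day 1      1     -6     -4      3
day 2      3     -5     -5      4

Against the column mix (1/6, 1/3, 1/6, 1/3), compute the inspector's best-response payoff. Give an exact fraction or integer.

day 1: (1)·(1/6) + (-6)·(1/3) + (-4)·(1/6) + (3)·(1/3) = -3/2.
day 2: (3)·(1/6) + (-5)·(1/3) + (-5)·(1/6) + (4)·(1/3) = -2/3.
The best pure response is day 2 with expected payoff -2/3.

-2/3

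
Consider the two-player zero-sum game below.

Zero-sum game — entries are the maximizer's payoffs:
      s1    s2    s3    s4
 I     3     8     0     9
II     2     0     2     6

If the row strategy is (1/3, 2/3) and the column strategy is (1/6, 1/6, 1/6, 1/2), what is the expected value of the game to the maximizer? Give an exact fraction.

Against (1/6, 1/6, 1/6, 1/2), each row's expected payoff is I: 19/3; II: 11/3.
Taking the (1/3, 2/3)-weighted average: (1/3)·(19/3) + (2/3)·(11/3) = 41/9.

41/9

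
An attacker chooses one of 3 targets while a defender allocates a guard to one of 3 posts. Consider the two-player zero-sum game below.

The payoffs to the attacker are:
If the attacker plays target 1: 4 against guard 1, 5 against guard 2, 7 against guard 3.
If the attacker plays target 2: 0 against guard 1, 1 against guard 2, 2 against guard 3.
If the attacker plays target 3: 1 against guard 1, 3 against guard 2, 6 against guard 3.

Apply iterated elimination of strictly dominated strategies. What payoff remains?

4

Row target 3 is strictly dominated by row target 1 (4>1, 5>3, 7>6); eliminate target 3.
Column guard 2 is strictly dominated by guard 1 for the defender (4<5, 0<1); eliminate guard 2.
Row target 2 is strictly dominated by row target 1 (4>0, 7>2); eliminate target 2.
Column guard 3 is strictly dominated by guard 1 for the defender (4<7); eliminate guard 3.
Only (target 1, guard 1) remains, with payoff 4.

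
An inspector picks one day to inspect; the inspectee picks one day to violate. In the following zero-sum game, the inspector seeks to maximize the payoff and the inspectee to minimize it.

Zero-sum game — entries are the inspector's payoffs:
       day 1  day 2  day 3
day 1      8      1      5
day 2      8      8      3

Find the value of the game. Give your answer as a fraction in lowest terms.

Column day 1 is strictly dominated by day 3 for the inspectee (it gives the inspector more in every row).
The remaining 2×2 game on (day 1, day 2) × (day 2, day 3) has no saddle point. Let the inspector play day 1 with probability p; indifference gives p + 8(1−p) = 5p + 3(1−p), so p = 5/9.
Similarly the inspectee's optimal q on day 2 is 2/9, and the value is 1·(2/9) + (5)·(7/9) = 37/9.

37/9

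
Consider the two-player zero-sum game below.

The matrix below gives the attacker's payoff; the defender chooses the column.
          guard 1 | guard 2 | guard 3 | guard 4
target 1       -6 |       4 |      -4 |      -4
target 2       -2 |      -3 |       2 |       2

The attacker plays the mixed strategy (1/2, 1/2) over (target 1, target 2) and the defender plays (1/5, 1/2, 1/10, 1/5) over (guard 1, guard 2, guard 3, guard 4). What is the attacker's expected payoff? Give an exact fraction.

Against (1/5, 1/2, 1/10, 1/5), each row's expected payoff is target 1: -2/5; target 2: -13/10.
Taking the (1/2, 1/2)-weighted average: (1/2)·(-2/5) + (1/2)·(-13/10) = -17/20.

-17/20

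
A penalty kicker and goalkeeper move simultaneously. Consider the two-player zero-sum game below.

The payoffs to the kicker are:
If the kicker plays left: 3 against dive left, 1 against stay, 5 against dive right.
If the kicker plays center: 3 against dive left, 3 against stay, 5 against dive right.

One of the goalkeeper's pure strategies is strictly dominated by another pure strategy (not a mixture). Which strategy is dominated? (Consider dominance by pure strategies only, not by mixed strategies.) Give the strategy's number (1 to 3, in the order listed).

The goalkeeper prefers columns that give the kicker less. Compare dive right with dive left: 3 < 5, 3 < 5.
So dive left strictly dominates dive right for the goalkeeper; dive right is strictly dominated.

3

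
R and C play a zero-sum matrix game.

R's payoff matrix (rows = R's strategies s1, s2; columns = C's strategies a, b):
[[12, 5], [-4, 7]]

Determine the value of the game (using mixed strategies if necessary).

52/9

Row minima are 5 and -4, so R's maximin is 5; column maxima are 12 and 7, so C's minimax is 7. These differ, so the equilibrium is in mixed strategies.
Let R play s1 with probability p. C is indifferent when 12p − 4(1−p) = 5p + 7(1−p), giving p = 11/18.
Let C play a with probability q. R is indifferent when 12q + 5(1−q) = −4q + 7(1−q), giving q = 1/9.
The value is 12·(1/9) + (5)·(8/9) = 52/9.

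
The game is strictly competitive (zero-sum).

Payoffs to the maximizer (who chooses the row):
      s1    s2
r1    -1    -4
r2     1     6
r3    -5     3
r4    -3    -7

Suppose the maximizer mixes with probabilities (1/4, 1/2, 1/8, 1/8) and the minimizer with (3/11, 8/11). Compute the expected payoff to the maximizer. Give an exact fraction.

39/44

Against (3/11, 8/11), each row's expected payoff is r1: -35/11; r2: 51/11; r3: 9/11; r4: -65/11.
Taking the (1/4, 1/2, 1/8, 1/8)-weighted average: (1/4)·(-35/11) + (1/2)·(51/11) + (1/8)·(9/11) + (1/8)·(-65/11) = 39/44.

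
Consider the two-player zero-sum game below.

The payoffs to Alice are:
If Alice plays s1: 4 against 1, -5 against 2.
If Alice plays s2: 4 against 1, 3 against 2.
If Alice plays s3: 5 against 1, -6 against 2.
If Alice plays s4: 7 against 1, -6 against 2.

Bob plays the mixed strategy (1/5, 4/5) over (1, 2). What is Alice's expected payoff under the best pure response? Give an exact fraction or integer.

s1: (4)·(1/5) + (-5)·(4/5) = -16/5.
s2: (4)·(1/5) + (3)·(4/5) = 16/5.
s3: (5)·(1/5) + (-6)·(4/5) = -19/5.
s4: (7)·(1/5) + (-6)·(4/5) = -17/5.
The best pure response is s2 with expected payoff 16/5.

16/5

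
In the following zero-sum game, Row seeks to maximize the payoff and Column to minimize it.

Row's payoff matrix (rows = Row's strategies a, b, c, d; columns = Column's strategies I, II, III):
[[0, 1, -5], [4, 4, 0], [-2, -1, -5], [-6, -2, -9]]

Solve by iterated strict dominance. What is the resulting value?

0

Row d is strictly dominated by row a (0>-6, 1>-2, -5>-9); eliminate d.
Column I is strictly dominated by III for Column (-5<0, 0<4, -5<-2); eliminate I.
Column II is strictly dominated by III for Column (-5<1, 0<4, -5<-1); eliminate II.
Row c is strictly dominated by row b (0>-5); eliminate c.
Row a is strictly dominated by row b (0>-5); eliminate a.
Only (b, III) remains, with payoff 0.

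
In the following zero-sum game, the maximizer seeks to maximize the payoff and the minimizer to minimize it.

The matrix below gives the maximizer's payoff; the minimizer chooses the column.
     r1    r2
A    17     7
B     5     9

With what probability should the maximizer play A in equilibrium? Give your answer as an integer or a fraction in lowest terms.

2/7

Row minima are 7 and 5, so the maximizer's maximin is 7; column maxima are 17 and 9, so the minimizer's minimax is 9. These differ, so the equilibrium is in mixed strategies.
Let the maximizer play A with probability p. The minimizer is indifferent when 17p + 5(1−p) = 7p + 9(1−p), giving p = 2/7.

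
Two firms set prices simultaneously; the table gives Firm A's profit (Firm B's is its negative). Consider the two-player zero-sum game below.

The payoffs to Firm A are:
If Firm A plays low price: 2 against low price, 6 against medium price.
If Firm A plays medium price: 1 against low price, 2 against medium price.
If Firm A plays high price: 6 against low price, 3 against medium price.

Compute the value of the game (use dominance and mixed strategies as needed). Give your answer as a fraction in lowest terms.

Row medium price is strictly dominated by row high price, so Firm A never plays it.
The remaining 2×2 game on (low price, high price) × (low price, medium price) has no saddle point. Let Firm A play low price with probability p; indifference gives 2p + 6(1−p) = 6p + 3(1−p), so p = 3/7.
Similarly Firm B's optimal q on low price is 3/7, and the value is 2·(3/7) + (6)·(4/7) = 30/7.

30/7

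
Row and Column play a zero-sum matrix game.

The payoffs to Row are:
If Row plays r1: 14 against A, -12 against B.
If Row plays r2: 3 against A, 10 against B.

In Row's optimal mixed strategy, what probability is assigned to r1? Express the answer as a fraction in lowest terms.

Row minima are -12 and 3, so Row's maximin is 3; column maxima are 14 and 10, so Column's minimax is 10. These differ, so the equilibrium is in mixed strategies.
Let Row play r1 with probability p. Column is indifferent when 14p + 3(1−p) = −12p + 10(1−p), giving p = 7/33.

7/33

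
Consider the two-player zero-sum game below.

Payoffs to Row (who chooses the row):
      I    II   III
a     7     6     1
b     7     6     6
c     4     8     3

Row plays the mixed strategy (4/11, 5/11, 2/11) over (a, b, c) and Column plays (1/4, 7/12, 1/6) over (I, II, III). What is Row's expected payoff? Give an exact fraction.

261/44

Against (1/4, 7/12, 1/6), each row's expected payoff is a: 65/12; b: 25/4; c: 37/6.
Taking the (4/11, 5/11, 2/11)-weighted average: (4/11)·(65/12) + (5/11)·(25/4) + (2/11)·(37/6) = 261/44.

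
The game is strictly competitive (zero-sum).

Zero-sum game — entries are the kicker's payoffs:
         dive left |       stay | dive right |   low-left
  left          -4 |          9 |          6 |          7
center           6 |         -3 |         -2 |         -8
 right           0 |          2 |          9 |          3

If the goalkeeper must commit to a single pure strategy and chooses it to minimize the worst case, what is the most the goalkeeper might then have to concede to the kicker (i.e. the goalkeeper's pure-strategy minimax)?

6

The worst case (largest entry) in each column is dive left: 6, stay: 9, dive right: 9, low-left: 7.
The best (smallest) of these is 6.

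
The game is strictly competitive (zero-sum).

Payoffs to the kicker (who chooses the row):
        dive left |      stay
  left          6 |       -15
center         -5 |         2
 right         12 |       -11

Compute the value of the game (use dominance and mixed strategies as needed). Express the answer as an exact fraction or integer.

Row left is strictly dominated by row right, so the kicker never plays it.
The remaining 2×2 game on (center, right) × (dive left, stay) has no saddle point. Let the kicker play center with probability p; indifference gives −5p + 12(1−p) = 2p − 11(1−p), so p = 23/30.
Similarly the goalkeeper's optimal q on dive left is 13/30, and the value is -5·(13/30) + (2)·(17/30) = -31/30.

-31/30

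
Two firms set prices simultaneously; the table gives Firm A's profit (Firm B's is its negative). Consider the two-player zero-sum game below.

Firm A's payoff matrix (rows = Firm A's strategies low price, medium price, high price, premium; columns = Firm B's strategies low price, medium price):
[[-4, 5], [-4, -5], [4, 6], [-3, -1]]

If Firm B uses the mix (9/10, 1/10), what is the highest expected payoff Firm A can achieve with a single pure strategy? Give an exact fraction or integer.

21/5

low price: (-4)·(9/10) + (5)·(1/10) = -31/10.
medium price: (-4)·(9/10) + (-5)·(1/10) = -41/10.
high price: (4)·(9/10) + (6)·(1/10) = 21/5.
premium: (-3)·(9/10) + (-1)·(1/10) = -14/5.
The best pure response is high price with expected payoff 21/5.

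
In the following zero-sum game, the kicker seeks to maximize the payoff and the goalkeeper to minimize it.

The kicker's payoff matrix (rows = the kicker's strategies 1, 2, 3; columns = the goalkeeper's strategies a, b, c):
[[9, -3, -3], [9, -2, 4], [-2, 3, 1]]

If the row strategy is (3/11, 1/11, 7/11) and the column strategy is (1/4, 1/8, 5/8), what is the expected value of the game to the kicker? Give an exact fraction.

8/11

Against (1/4, 1/8, 5/8), each row's expected payoff is 1: 0; 2: 9/2; 3: 1/2.
Taking the (3/11, 1/11, 7/11)-weighted average: (3/11)·(0) + (1/11)·(9/2) + (7/11)·(1/2) = 8/11.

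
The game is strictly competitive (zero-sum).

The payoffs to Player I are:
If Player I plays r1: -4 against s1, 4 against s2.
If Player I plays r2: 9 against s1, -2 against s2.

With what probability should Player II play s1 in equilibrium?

Row minima are -4 and -2, so Player I's maximin is -2; column maxima are 9 and 4, so Player II's minimax is 4. These differ, so the equilibrium is in mixed strategies.
Let Player II play s1 with probability q. Player I is indifferent when −4q + 4(1−q) = 9q − 2(1−q), giving q = 6/19.

6/19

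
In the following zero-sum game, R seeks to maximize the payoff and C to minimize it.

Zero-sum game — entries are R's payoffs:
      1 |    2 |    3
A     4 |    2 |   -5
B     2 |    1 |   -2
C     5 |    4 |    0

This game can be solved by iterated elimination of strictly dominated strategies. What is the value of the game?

0

Column 1 is strictly dominated by 2 for C (2<4, 1<2, 4<5); eliminate 1.
Column 2 is strictly dominated by 3 for C (-5<2, -2<1, 0<4); eliminate 2.
Row A is strictly dominated by row B (-2>-5); eliminate A.
Row B is strictly dominated by row C (0>-2); eliminate B.
Only (C, 3) remains, with payoff 0.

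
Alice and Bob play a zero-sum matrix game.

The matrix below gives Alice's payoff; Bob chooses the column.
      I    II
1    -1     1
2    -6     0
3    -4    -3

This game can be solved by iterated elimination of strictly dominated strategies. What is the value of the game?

Row 3 is strictly dominated by row 1 (-1>-4, 1>-3); eliminate 3.
Column II is strictly dominated by I for Bob (-1<1, -6<0); eliminate II.
Row 2 is strictly dominated by row 1 (-1>-6); eliminate 2.
Only (1, I) remains, with payoff -1.

-1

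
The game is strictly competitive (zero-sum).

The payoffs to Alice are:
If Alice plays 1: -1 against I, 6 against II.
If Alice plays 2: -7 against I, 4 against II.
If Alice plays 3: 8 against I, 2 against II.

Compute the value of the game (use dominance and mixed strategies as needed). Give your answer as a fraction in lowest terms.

Row 2 is strictly dominated by row 1, so Alice never plays it.
The remaining 2×2 game on (1, 3) × (I, II) has no saddle point. Let Alice play 1 with probability p; indifference gives −p + 8(1−p) = 6p + 2(1−p), so p = 6/13.
Similarly Bob's optimal q on I is 4/13, and the value is -1·(4/13) + (6)·(9/13) = 50/13.

50/13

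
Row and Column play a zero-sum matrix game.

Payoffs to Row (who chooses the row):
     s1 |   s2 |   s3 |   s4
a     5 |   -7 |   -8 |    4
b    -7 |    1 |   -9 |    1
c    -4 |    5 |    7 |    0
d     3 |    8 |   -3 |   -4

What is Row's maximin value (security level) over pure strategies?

-4

The worst-case payoff for each row is a: -8, b: -9, c: -4, d: -4.
The best of these is -4.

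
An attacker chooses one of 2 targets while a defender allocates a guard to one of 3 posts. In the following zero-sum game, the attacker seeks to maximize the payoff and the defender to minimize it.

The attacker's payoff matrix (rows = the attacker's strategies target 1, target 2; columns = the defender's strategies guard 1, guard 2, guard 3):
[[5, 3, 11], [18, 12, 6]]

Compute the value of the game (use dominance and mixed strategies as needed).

57/7

Column guard 1 is strictly dominated by guard 2 for the defender (it gives the attacker more in every row).
The remaining 2×2 game on (target 1, target 2) × (guard 2, guard 3) has no saddle point. Let the attacker play target 1 with probability p; indifference gives 3p + 12(1−p) = 11p + 6(1−p), so p = 3/7.
Similarly the defender's optimal q on guard 2 is 5/14, and the value is 3·(5/14) + (11)·(9/14) = 57/7.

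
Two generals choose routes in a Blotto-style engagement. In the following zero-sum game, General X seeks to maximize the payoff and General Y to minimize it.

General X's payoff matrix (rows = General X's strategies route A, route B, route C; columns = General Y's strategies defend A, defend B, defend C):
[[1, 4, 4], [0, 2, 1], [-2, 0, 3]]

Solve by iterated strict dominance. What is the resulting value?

1

Column defend C is strictly dominated by defend A for General Y (1<4, 0<1, -2<3); eliminate defend C.
Row route C is strictly dominated by row route A (1>-2, 4>0); eliminate route C.
Column defend B is strictly dominated by defend A for General Y (1<4, 0<2); eliminate defend B.
Row route B is strictly dominated by row route A (1>0); eliminate route B.
Only (route A, defend A) remains, with payoff 1.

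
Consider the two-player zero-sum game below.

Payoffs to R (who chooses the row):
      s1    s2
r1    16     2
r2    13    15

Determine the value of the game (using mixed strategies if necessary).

107/8

Row minima are 2 and 13, so R's maximin is 13; column maxima are 16 and 15, so C's minimax is 15. These differ, so the equilibrium is in mixed strategies.
Let R play r1 with probability p. C is indifferent when 16p + 13(1−p) = 2p + 15(1−p), giving p = 1/8.
Let C play s1 with probability q. R is indifferent when 16q + 2(1−q) = 13q + 15(1−q), giving q = 13/16.
The value is 16·(13/16) + (2)·(3/16) = 107/8.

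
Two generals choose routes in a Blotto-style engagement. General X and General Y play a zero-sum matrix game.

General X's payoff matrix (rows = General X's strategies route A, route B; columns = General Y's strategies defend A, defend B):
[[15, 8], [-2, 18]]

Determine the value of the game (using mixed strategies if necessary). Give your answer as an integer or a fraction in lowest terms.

Row minima are 8 and -2, so General X's maximin is 8; column maxima are 15 and 18, so General Y's minimax is 15. These differ, so the equilibrium is in mixed strategies.
Let General X play route A with probability p. General Y is indifferent when 15p − 2(1−p) = 8p + 18(1−p), giving p = 20/27.
Let General Y play defend A with probability q. General X is indifferent when 15q + 8(1−q) = −2q + 18(1−q), giving q = 10/27.
The value is 15·(10/27) + (8)·(17/27) = 286/27.

286/27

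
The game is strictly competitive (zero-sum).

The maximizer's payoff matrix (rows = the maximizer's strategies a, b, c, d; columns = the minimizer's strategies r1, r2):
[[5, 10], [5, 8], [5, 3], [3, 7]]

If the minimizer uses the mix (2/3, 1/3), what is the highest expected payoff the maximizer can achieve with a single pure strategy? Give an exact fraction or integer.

20/3

a: (5)·(2/3) + (10)·(1/3) = 20/3.
b: (5)·(2/3) + (8)·(1/3) = 6.
c: (5)·(2/3) + (3)·(1/3) = 13/3.
d: (3)·(2/3) + (7)·(1/3) = 13/3.
The best pure response is a with expected payoff 20/3.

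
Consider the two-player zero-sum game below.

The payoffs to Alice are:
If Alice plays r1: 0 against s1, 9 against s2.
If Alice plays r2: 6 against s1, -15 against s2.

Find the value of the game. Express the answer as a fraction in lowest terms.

Row minima are 0 and -15, so Alice's maximin is 0; column maxima are 6 and 9, so Bob's minimax is 6. These differ, so the equilibrium is in mixed strategies.
Let Alice play r1 with probability p. Bob is indifferent when 6(1−p) = 9p − 15(1−p), giving p = 7/10.
Let Bob play s1 with probability q. Alice is indifferent when 9(1−q) = 6q − 15(1−q), giving q = 4/5.
The value is 0·(4/5) + (9)·(1/5) = 9/5.

9/5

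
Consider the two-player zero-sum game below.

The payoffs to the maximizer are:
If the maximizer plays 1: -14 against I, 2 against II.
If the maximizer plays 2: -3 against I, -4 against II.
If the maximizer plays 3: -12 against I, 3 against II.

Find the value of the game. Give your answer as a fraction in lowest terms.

Row 1 is strictly dominated by row 3, so the maximizer never plays it.
The remaining 2×2 game on (2, 3) × (I, II) has no saddle point. Let the maximizer play 2 with probability p; indifference gives −3p − 12(1−p) = −4p + 3(1−p), so p = 15/16.
Similarly the minimizer's optimal q on I is 7/16, and the value is -3·(7/16) + (-4)·(9/16) = -57/16.

-57/16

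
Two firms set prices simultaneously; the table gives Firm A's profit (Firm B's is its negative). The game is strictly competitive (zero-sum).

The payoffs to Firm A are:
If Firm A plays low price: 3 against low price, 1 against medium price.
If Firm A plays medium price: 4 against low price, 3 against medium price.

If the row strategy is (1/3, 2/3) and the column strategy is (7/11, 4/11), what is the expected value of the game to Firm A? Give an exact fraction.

35/11

Against (7/11, 4/11), each row's expected payoff is low price: 25/11; medium price: 40/11.
Taking the (1/3, 2/3)-weighted average: (1/3)·(25/11) + (2/3)·(40/11) = 35/11.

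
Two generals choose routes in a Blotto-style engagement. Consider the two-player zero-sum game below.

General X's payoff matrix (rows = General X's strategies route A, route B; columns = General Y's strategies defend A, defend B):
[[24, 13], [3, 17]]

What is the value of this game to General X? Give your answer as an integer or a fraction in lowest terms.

Row minima are 13 and 3, so General X's maximin is 13; column maxima are 24 and 17, so General Y's minimax is 17. These differ, so the equilibrium is in mixed strategies.
Let General X play route A with probability p. General Y is indifferent when 24p + 3(1−p) = 13p + 17(1−p), giving p = 14/25.
Let General Y play defend A with probability q. General X is indifferent when 24q + 13(1−q) = 3q + 17(1−q), giving q = 4/25.
The value is 24·(4/25) + (13)·(21/25) = 369/25.

369/25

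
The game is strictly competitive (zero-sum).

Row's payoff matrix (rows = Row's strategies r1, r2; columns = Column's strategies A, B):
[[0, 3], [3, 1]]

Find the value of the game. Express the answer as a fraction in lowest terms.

Row minima are 0 and 1, so Row's maximin is 1; column maxima are 3 and 3, so Column's minimax is 3. These differ, so the equilibrium is in mixed strategies.
Let Row play r1 with probability p. Column is indifferent when 3(1−p) = 3p + (1−p), giving p = 2/5.
Let Column play A with probability q. Row is indifferent when 3(1−q) = 3q + (1−q), giving q = 2/5.
The value is 0·(2/5) + (3)·(3/5) = 9/5.

9/5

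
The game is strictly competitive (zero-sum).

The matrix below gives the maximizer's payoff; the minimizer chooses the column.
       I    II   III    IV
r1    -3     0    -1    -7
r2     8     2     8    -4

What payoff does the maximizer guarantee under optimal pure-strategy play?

-4

Row minima: -7, -4 → the maximizer's maximin is -4.
Column maxima: 8, 2, 8, -4 → the minimizer's minimax is -4.
They coincide at (r2, IV), so the value is -4.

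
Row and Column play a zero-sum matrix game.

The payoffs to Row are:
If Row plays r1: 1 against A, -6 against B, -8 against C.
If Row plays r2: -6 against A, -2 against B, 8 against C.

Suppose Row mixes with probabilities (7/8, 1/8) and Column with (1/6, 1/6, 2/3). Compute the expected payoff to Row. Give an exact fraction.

-235/48

Against (1/6, 1/6, 2/3), each row's expected payoff is r1: -37/6; r2: 4.
Taking the (7/8, 1/8)-weighted average: (7/8)·(-37/6) + (1/8)·(4) = -235/48.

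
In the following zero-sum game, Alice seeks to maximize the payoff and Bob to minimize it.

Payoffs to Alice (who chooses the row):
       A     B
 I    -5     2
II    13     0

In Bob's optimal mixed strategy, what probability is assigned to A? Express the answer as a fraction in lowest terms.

1/10

Row minima are -5 and 0, so Alice's maximin is 0; column maxima are 13 and 2, so Bob's minimax is 2. These differ, so the equilibrium is in mixed strategies.
Let Bob play A with probability q. Alice is indifferent when −5q + 2(1−q) = 13q, giving q = 1/10.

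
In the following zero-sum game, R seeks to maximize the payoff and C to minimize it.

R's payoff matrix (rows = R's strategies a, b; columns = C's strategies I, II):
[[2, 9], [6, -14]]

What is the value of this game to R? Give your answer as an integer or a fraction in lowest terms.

Row minima are 2 and -14, so R's maximin is 2; column maxima are 6 and 9, so C's minimax is 6. These differ, so the equilibrium is in mixed strategies.
Let R play a with probability p. C is indifferent when 2p + 6(1−p) = 9p − 14(1−p), giving p = 20/27.
Let C play I with probability q. R is indifferent when 2q + 9(1−q) = 6q − 14(1−q), giving q = 23/27.
The value is 2·(23/27) + (9)·(4/27) = 82/27.

82/27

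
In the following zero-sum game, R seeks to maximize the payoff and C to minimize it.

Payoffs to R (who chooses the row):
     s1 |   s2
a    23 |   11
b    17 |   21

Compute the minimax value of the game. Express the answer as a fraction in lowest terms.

37/2

Row minima are 11 and 17, so R's maximin is 17; column maxima are 23 and 21, so C's minimax is 21. These differ, so the equilibrium is in mixed strategies.
Let R play a with probability p. C is indifferent when 23p + 17(1−p) = 11p + 21(1−p), giving p = 1/4.
Let C play s1 with probability q. R is indifferent when 23q + 11(1−q) = 17q + 21(1−q), giving q = 5/8.
The value is 23·(5/8) + (11)·(3/8) = 37/2.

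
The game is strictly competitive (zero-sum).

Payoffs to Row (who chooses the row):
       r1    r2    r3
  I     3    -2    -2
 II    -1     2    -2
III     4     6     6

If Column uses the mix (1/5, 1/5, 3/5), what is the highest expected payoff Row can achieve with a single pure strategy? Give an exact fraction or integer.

28/5

I: (3)·(1/5) + (-2)·(1/5) + (-2)·(3/5) = -1.
II: (-1)·(1/5) + (2)·(1/5) + (-2)·(3/5) = -1.
III: (4)·(1/5) + (6)·(1/5) + (6)·(3/5) = 28/5.
The best pure response is III with expected payoff 28/5.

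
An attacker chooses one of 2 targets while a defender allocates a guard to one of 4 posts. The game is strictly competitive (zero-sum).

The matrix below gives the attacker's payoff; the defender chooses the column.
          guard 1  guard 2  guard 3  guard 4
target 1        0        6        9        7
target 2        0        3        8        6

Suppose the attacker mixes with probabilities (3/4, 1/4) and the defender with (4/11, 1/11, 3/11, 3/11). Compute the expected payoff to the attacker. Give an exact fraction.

Against (4/11, 1/11, 3/11, 3/11), each row's expected payoff is target 1: 54/11; target 2: 45/11.
Taking the (3/4, 1/4)-weighted average: (3/4)·(54/11) + (1/4)·(45/11) = 207/44.

207/44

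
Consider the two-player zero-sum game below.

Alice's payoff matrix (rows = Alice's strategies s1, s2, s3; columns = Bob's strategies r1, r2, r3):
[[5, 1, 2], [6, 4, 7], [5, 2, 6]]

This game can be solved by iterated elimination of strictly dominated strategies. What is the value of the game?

4

Column r1 is strictly dominated by r2 for Bob (1<5, 4<6, 2<5); eliminate r1.
Column r3 is strictly dominated by r2 for Bob (1<2, 4<7, 2<6); eliminate r3.
Row s1 is strictly dominated by row s2 (4>1); eliminate s1.
Row s3 is strictly dominated by row s2 (4>2); eliminate s3.
Only (s2, r2) remains, with payoff 4.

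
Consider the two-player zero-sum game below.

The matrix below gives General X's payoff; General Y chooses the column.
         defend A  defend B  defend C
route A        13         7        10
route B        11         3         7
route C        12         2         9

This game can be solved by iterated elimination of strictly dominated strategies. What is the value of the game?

Row route C is strictly dominated by row route A (13>12, 7>2, 10>9); eliminate route C.
Row route B is strictly dominated by row route A (13>11, 7>3, 10>7); eliminate route B.
Column defend A is strictly dominated by defend B for General Y (7<13); eliminate defend A.
Column defend C is strictly dominated by defend B for General Y (7<10); eliminate defend C.
Only (route A, defend B) remains, with payoff 7.

7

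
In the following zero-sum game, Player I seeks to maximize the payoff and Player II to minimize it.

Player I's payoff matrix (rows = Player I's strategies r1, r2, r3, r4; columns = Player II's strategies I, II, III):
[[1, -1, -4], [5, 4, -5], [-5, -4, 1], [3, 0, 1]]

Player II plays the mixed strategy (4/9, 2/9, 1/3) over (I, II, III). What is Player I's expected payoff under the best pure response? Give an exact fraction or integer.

r1: (1)·(4/9) + (-1)·(2/9) + (-4)·(1/3) = -10/9.
r2: (5)·(4/9) + (4)·(2/9) + (-5)·(1/3) = 13/9.
r3: (-5)·(4/9) + (-4)·(2/9) + (1)·(1/3) = -25/9.
r4: (3)·(4/9) + (0)·(2/9) + (1)·(1/3) = 5/3.
The best pure response is r4 with expected payoff 5/3.

5/3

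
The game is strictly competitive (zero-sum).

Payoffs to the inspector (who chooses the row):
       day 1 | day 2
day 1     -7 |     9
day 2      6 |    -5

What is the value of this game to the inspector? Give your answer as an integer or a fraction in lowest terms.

Row minima are -7 and -5, so the inspector's maximin is -5; column maxima are 6 and 9, so the inspectee's minimax is 6. These differ, so the equilibrium is in mixed strategies.
Let the inspector play day 1 with probability p. The inspectee is indifferent when −7p + 6(1−p) = 9p − 5(1−p), giving p = 11/27.
Let the inspectee play day 1 with probability q. The inspector is indifferent when −7q + 9(1−q) = 6q − 5(1−q), giving q = 14/27.
The value is -7·(14/27) + (9)·(13/27) = 19/27.

19/27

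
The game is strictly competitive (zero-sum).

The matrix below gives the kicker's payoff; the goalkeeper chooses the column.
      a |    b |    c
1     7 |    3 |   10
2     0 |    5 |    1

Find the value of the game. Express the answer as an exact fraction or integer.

Column c is strictly dominated by a for the goalkeeper (it gives the kicker more in every row).
The remaining 2×2 game on (1, 2) × (a, b) has no saddle point. Let the kicker play 1 with probability p; indifference gives 7p = 3p + 5(1−p), so p = 5/9.
Similarly the goalkeeper's optimal q on a is 2/9, and the value is 7·(2/9) + (3)·(7/9) = 35/9.

35/9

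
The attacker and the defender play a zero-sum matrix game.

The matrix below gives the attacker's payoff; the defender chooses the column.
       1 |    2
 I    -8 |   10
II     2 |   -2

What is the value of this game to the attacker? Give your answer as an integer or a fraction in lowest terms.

2/11

Row minima are -8 and -2, so the attacker's maximin is -2; column maxima are 2 and 10, so the defender's minimax is 2. These differ, so the equilibrium is in mixed strategies.
Let the attacker play I with probability p. The defender is indifferent when −8p + 2(1−p) = 10p − 2(1−p), giving p = 2/11.
Let the defender play 1 with probability q. The attacker is indifferent when −8q + 10(1−q) = 2q − 2(1−q), giving q = 6/11.
The value is -8·(6/11) + (10)·(5/11) = 2/11.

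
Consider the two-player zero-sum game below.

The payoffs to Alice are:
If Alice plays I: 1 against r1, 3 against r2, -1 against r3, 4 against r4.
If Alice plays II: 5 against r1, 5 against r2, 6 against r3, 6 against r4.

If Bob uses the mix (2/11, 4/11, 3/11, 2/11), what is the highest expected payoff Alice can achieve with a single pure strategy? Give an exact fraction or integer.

60/11

I: (1)·(2/11) + (3)·(4/11) + (-1)·(3/11) + (4)·(2/11) = 19/11.
II: (5)·(2/11) + (5)·(4/11) + (6)·(3/11) + (6)·(2/11) = 60/11.
The best pure response is II with expected payoff 60/11.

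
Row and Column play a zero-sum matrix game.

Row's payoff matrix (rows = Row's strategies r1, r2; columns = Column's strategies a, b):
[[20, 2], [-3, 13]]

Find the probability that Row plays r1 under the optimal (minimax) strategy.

Row minima are 2 and -3, so Row's maximin is 2; column maxima are 20 and 13, so Column's minimax is 13. These differ, so the equilibrium is in mixed strategies.
Let Row play r1 with probability p. Column is indifferent when 20p − 3(1−p) = 2p + 13(1−p), giving p = 8/17.

8/17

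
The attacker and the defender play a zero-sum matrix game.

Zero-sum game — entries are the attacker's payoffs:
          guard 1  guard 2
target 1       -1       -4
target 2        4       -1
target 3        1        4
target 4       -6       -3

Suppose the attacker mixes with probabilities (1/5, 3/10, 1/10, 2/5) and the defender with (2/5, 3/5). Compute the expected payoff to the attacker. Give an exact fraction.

-83/50

Against (2/5, 3/5), each row's expected payoff is target 1: -14/5; target 2: 1; target 3: 14/5; target 4: -21/5.
Taking the (1/5, 3/10, 1/10, 2/5)-weighted average: (1/5)·(-14/5) + (3/10)·(1) + (1/10)·(14/5) + (2/5)·(-21/5) = -83/50.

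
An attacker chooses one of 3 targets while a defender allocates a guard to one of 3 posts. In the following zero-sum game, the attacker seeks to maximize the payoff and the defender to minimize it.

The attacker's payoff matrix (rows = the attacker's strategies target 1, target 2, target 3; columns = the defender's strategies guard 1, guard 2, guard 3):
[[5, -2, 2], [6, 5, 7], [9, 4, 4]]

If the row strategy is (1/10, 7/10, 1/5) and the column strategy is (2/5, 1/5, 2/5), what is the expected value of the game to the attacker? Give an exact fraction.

289/50

Against (2/5, 1/5, 2/5), each row's expected payoff is target 1: 12/5; target 2: 31/5; target 3: 6.
Taking the (1/10, 7/10, 1/5)-weighted average: (1/10)·(12/5) + (7/10)·(31/5) + (1/5)·(6) = 289/50.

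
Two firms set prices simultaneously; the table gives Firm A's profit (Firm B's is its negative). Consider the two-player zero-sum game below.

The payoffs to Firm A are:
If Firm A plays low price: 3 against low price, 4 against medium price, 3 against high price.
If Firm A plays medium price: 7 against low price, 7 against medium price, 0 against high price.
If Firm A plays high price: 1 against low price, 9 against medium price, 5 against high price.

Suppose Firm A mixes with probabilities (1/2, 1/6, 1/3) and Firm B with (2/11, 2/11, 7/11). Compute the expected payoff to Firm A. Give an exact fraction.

Against (2/11, 2/11, 7/11), each row's expected payoff is low price: 35/11; medium price: 28/11; high price: 5.
Taking the (1/2, 1/6, 1/3)-weighted average: (1/2)·(35/11) + (1/6)·(28/11) + (1/3)·(5) = 81/22.

81/22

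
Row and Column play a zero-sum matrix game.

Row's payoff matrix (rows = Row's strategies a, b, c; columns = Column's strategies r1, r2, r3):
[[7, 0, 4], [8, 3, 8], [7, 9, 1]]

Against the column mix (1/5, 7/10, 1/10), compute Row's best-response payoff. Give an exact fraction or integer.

a: (7)·(1/5) + (0)·(7/10) + (4)·(1/10) = 9/5.
b: (8)·(1/5) + (3)·(7/10) + (8)·(1/10) = 9/2.
c: (7)·(1/5) + (9)·(7/10) + (1)·(1/10) = 39/5.
The best pure response is c with expected payoff 39/5.

39/5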